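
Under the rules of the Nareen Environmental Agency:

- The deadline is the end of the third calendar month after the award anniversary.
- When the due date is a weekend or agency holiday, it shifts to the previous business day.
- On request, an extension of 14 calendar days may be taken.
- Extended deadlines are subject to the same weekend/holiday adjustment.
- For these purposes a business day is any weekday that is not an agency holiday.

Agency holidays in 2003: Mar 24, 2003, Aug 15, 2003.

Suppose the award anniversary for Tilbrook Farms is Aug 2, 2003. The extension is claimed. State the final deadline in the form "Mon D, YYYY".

Dec 12, 2003

3 months after Aug 2, 2003 is November 2003; that month ends on Nov 30, 2003.
Nov 30, 2003 falls on a Sunday. Rolling to the preceding business day gives Nov 28, 2003, a Friday.
Applying the 14-calendar-day extension: Nov 28, 2003 + 14 days = Dec 12, 2003.
Dec 12, 2003 (Friday) is already a business day.
So the filing is due Dec 12, 2003.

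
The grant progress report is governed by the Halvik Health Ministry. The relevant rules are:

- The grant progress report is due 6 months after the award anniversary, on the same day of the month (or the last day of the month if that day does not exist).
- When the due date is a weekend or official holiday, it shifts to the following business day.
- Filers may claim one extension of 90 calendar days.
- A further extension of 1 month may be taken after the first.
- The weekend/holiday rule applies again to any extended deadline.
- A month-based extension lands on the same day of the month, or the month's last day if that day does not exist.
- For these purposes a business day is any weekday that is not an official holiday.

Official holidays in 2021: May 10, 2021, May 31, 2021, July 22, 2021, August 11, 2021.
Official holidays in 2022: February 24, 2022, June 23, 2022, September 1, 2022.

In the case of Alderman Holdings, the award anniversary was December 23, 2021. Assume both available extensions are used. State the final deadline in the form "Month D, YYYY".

October 24, 2022

Moving 6 months forward from December 23, 2021 on the corresponding day gives June 23, 2022.
Because June 23, 2022 is a listed holiday, the deadline becomes June 24, 2022 (Friday).
Add the 90 calendar-day extension to June 24, 2022: September 22, 2022.
September 22, 2022 falls on a Thursday, which is a business day, so no adjustment is needed.
Add 1 month to September 22, 2022: October 22, 2022.
October 22, 2022 is a Saturday; the next business day is October 24, 2022 (Monday).
Deadline: October 24, 2022.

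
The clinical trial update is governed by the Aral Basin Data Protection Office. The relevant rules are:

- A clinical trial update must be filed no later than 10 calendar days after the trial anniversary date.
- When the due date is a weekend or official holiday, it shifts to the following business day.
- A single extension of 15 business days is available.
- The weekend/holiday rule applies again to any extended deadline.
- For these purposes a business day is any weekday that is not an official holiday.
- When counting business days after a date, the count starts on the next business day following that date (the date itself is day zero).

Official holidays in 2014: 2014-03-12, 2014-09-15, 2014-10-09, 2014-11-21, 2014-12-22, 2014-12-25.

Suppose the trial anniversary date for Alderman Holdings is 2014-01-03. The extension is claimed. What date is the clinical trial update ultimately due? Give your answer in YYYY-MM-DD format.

2014-02-03

10 calendar days after 2014-01-03 is 2014-01-13.
Since 2014-01-13 is a Monday and not a holiday, the date is unchanged.
The 15-business-day extension runs from 2014-01-13 to 2014-02-03.
2014-02-03 is a Monday and not a listed holiday, so it stands.
Deadline: 2014-02-03.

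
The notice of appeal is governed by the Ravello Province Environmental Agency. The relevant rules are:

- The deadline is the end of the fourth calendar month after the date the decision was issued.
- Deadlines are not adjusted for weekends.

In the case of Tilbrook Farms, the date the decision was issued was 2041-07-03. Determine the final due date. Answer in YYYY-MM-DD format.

2041-11-30

4 months after 2041-07-03 falls in November 2041; the last day of that month is 2041-11-30.
No adjustment is made for weekends or holidays, so 2041-11-30 stands.
Final deadline: 2041-11-30.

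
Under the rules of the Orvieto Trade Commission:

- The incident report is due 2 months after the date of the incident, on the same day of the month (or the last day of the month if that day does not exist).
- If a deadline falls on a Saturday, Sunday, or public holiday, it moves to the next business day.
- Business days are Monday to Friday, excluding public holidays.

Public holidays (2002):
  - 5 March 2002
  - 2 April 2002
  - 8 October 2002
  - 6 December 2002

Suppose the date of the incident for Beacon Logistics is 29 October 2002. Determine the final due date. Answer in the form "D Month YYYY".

30 December 2002

2 months after 29 October 2002, on the same day of the month, is 29 December 2002.
29 December 2002 is a Sunday; the next business day is 30 December 2002 (Monday).
So the filing is due 30 December 2002.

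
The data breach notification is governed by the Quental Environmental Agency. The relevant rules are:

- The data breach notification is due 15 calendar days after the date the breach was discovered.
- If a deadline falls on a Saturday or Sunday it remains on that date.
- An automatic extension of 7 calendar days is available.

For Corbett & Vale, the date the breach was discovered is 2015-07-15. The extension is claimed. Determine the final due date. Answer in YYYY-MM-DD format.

2015-08-06

15 calendar days after 2015-07-15 is 2015-07-30.
2015-07-30 is a Thursday; no weekend or holiday adjustment applies.
With the 7-day extension, 2015-07-30 becomes 2015-08-06.
No adjustment is made for weekends or holidays, so 2015-08-06 stands.
The final due date is 2015-08-06.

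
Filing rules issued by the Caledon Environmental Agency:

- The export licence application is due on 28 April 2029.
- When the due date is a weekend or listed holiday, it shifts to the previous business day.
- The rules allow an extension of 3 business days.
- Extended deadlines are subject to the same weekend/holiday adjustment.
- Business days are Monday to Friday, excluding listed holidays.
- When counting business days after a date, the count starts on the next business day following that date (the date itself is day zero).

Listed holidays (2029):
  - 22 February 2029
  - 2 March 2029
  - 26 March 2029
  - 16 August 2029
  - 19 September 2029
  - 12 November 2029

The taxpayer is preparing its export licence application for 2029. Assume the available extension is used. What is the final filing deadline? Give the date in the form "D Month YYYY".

2 May 2029

The stated deadline is 28 April 2029.
Because 28 April 2029 is a Saturday, the deadline becomes 27 April 2029 (Friday).
Counting 3 further business days from 27 April 2029 reaches 2 May 2029.
2 May 2029 is a Wednesday and not a listed holiday, so it stands.
Deadline: 2 May 2029.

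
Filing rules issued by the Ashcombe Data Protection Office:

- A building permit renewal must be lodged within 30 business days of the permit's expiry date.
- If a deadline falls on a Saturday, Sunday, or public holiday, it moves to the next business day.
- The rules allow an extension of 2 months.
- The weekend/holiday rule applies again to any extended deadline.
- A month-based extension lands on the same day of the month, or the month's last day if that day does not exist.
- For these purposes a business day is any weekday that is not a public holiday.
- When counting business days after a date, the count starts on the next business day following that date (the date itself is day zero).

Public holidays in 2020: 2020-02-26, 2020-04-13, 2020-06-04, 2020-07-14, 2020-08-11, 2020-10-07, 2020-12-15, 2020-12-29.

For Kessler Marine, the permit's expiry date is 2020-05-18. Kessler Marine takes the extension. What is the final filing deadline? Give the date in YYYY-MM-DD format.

Counting 30 business days after 2020-05-18 (skipping weekends and listed holidays) reaches 2020-06-30.
2020-06-30 is a Tuesday and not a listed holiday, so it stands.
The 2 months extension carries 2020-06-30 to 2020-08-30.
2020-08-30 falls on a Sunday. Rolling to the next business day gives 2020-08-31, a Monday.
Final deadline: 2020-08-31.

2020-08-31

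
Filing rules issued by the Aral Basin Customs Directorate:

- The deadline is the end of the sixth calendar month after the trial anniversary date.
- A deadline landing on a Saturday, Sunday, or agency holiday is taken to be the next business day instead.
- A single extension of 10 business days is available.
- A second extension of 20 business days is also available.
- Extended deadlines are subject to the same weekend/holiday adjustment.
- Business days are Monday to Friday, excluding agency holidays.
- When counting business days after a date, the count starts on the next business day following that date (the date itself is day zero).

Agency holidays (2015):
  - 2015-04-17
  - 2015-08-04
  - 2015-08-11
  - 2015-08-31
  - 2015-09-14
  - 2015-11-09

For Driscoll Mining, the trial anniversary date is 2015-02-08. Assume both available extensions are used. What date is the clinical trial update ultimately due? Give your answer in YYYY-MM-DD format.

6 months after 2015-02-08 is August 2015; that month ends on 2015-08-31.
Because 2015-08-31 is a listed holiday, the deadline becomes 2015-09-01 (Tuesday).
Counting 10 further business days from 2015-09-01 reaches 2015-09-16.
2015-09-16 (Wednesday) is already a business day.
Applying the 20-business-day extension: 20 business days after 2015-09-16 is 2015-10-14.
Since 2015-10-14 is a Wednesday and not a holiday, the date is unchanged.
The final due date is 2015-10-14.

2015-10-14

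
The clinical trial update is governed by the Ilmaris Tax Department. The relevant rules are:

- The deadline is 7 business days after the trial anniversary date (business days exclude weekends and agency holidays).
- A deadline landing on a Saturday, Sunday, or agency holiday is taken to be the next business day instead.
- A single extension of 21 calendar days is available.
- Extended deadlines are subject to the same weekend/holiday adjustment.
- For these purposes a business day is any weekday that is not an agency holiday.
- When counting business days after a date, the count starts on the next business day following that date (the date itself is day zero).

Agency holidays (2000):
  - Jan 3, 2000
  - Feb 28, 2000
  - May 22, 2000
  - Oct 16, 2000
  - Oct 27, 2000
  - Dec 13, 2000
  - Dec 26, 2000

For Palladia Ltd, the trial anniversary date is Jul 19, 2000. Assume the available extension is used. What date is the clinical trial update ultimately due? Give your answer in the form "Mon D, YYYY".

Aug 18, 2000

Starting the day after Jul 19, 2000 and counting 7 business days lands on Jul 28, 2000.
Jul 28, 2000 (Friday) is already a business day.
Add the 21 calendar-day extension to Jul 28, 2000: Aug 18, 2000.
Aug 18, 2000 falls on a Friday, which is a business day, so no adjustment is needed.
Final deadline: Aug 18, 2000.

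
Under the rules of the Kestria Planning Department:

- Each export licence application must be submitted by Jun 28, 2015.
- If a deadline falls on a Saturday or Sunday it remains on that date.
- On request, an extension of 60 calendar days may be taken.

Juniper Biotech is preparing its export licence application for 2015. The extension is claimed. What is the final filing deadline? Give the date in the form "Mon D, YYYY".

The stated deadline is Jun 28, 2015.
No adjustment is made for weekends or holidays, so Jun 28, 2015 stands.
Applying the 60-calendar-day extension: Jun 28, 2015 + 60 days = Aug 27, 2015.
No adjustment is made for weekends or holidays, so Aug 27, 2015 stands.
So the filing is due Aug 27, 2015.

Aug 27, 2015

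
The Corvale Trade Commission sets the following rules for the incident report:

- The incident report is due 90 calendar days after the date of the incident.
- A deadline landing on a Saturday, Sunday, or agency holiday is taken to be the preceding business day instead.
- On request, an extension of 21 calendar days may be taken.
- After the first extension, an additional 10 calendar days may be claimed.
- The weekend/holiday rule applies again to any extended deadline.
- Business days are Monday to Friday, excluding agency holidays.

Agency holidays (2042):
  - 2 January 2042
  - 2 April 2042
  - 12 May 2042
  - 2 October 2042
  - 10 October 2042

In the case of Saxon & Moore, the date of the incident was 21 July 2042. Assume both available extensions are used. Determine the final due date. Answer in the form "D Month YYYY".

90 calendar days after 21 July 2042 is 19 October 2042.
19 October 2042 is a Sunday, so it moves to the preceding business day, 17 October 2042 (Friday).
The 21-calendar-day extension moves the deadline from 17 October 2042 to 7 November 2042.
7 November 2042 falls on a Friday, which is a business day, so no adjustment is needed.
With the 10-day extension, 7 November 2042 becomes 17 November 2042.
17 November 2042 is a Monday and not a listed holiday, so it stands.
The final due date is 17 November 2042.

17 November 2042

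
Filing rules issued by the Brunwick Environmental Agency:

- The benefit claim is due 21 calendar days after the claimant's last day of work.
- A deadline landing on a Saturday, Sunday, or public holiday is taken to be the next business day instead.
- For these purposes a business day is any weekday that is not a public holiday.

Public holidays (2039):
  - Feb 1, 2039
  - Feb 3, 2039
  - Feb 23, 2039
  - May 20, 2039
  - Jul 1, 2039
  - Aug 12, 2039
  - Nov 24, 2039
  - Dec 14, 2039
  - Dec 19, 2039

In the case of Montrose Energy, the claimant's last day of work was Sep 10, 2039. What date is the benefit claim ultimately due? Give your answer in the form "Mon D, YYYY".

Trigger date Sep 10, 2039 + 21 calendar days = Oct 1, 2039.
Oct 1, 2039 falls on a Saturday. Rolling to the next business day gives Oct 3, 2039, a Monday.
The final due date is Oct 3, 2039.

Oct 3, 2039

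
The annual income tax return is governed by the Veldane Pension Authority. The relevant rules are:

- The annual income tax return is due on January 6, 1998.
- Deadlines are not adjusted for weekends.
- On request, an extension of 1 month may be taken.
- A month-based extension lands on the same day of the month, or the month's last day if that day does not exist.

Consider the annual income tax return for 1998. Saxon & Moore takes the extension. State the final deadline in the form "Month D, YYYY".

The statutory due date is January 6, 1998.
January 6, 1998 falls on a Tuesday. The rules make no weekend/holiday allowance, so it remains January 6, 1998.
Applying the 1 month extension: 1 month after January 6, 1998 is February 6, 1998.
February 6, 1998 falls on a Friday. The rules make no weekend/holiday allowance, so it remains February 6, 1998.
Final deadline: February 6, 1998.

February 6, 1998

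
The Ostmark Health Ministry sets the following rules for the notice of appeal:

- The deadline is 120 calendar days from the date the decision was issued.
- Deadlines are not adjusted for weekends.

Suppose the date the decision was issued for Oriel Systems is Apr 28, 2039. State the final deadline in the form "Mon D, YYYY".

Adding 120 calendar days to Apr 28, 2039 gives Aug 26, 2039.
No adjustment is made for weekends or holidays, so Aug 26, 2039 stands.
The final due date is Aug 26, 2039.

Aug 26, 2039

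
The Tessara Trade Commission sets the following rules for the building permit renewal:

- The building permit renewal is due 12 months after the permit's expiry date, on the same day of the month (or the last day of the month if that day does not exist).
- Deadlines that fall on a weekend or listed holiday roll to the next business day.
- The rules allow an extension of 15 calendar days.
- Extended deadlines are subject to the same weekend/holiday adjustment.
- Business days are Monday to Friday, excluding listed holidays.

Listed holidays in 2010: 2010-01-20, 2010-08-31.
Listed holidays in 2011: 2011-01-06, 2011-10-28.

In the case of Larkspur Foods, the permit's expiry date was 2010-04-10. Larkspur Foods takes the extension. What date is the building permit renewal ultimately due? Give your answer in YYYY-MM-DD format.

2011-04-26

12 months after 2010-04-10, on the same day of the month, is 2011-04-10.
2011-04-10 falls on a Sunday. Rolling to the next business day gives 2011-04-11, a Monday.
With the 15-day extension, 2011-04-11 becomes 2011-04-26.
Since 2011-04-26 is a Tuesday and not a holiday, the date is unchanged.
Final deadline: 2011-04-26.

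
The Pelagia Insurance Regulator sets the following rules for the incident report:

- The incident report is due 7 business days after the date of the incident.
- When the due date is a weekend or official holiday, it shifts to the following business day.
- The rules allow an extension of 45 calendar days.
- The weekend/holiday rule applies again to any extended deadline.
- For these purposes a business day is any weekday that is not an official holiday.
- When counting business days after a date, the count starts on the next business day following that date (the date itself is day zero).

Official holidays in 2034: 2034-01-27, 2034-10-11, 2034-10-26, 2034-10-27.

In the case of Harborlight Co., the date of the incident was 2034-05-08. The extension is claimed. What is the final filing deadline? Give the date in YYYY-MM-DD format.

2034-07-03

7 business days after 2034-05-08, excluding weekends and holidays, is 2034-05-17.
2034-05-17 is a Wednesday and not a listed holiday, so it stands.
Add the 45 calendar-day extension to 2034-05-17: 2034-07-01.
2034-07-01 is a Saturday; the next business day is 2034-07-03 (Monday).
Final deadline: 2034-07-03.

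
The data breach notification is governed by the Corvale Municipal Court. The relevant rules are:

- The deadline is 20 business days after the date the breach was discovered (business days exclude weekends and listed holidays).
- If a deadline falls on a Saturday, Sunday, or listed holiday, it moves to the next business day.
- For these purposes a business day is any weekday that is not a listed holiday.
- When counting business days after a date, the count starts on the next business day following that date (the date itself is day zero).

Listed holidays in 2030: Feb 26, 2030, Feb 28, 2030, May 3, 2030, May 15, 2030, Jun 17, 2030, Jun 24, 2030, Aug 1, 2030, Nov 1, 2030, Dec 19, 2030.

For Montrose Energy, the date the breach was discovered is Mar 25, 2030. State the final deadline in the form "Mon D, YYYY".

Starting the day after Mar 25, 2030 and counting 20 business days lands on Apr 22, 2030.
Apr 22, 2030 is a Monday and not a listed holiday, so it stands.
Deadline: Apr 22, 2030.

Apr 22, 2030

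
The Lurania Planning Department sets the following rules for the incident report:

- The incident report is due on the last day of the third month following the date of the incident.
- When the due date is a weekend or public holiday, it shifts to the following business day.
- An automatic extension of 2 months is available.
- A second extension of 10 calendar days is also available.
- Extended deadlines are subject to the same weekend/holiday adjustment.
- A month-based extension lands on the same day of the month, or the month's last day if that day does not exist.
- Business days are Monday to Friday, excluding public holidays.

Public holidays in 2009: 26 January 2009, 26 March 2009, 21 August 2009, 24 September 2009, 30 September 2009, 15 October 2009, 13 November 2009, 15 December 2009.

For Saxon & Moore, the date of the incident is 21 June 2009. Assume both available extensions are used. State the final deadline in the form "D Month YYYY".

3 months after 21 June 2009 is September 2009; that month ends on 30 September 2009.
Because 30 September 2009 is a listed holiday, the deadline becomes 1 October 2009 (Thursday).
Applying the 2 months extension: 2 months after 1 October 2009 is 1 December 2009.
Since 1 December 2009 is a Tuesday and not a holiday, the date is unchanged.
The 10-calendar-day extension moves the deadline from 1 December 2009 to 11 December 2009.
11 December 2009 falls on a Friday, which is a business day, so no adjustment is needed.
Deadline: 11 December 2009.

11 December 2009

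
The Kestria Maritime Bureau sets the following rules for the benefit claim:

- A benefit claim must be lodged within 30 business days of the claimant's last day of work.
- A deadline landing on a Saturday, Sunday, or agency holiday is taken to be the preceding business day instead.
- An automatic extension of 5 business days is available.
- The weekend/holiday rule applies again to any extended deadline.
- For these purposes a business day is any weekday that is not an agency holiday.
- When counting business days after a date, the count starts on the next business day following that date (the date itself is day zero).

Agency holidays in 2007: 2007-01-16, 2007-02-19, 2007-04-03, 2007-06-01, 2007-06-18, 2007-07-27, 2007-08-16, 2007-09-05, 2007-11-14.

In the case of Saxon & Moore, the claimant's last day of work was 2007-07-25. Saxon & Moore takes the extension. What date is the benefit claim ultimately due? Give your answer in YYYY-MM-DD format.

Counting 30 business days after 2007-07-25 (skipping weekends and listed holidays) reaches 2007-09-10.
2007-09-10 falls on a Monday, which is a business day, so no adjustment is needed.
Applying the 5-business-day extension: 5 business days after 2007-09-10 is 2007-09-17.
2007-09-17 falls on a Monday, which is a business day, so no adjustment is needed.
Deadline: 2007-09-17.

2007-09-17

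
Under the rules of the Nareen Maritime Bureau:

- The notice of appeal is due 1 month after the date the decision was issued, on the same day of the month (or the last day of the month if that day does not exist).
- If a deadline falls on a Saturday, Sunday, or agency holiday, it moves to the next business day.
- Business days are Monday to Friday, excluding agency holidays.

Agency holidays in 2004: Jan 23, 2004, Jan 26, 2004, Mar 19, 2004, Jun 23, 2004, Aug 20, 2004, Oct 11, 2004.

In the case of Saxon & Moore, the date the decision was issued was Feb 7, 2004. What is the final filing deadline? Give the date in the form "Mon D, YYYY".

1 month after Feb 7, 2004, on the same day of the month, is Mar 7, 2004.
Mar 7, 2004 is a Sunday, so it moves to the next business day, Mar 8, 2004 (Monday).
Final deadline: Mar 8, 2004.

Mar 8, 2004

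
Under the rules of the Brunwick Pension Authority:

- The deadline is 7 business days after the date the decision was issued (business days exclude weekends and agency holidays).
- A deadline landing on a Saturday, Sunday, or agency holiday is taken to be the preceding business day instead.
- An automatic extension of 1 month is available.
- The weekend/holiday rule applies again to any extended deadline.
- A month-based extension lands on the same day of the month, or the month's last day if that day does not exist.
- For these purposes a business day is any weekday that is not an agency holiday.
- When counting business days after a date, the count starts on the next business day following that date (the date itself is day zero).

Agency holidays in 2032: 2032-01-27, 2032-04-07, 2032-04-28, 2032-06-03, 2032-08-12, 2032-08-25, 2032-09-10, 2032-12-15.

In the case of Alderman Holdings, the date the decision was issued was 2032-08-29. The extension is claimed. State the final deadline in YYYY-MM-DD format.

2032-10-07

7 business days after 2032-08-29, excluding weekends and holidays, is 2032-09-07.
Since 2032-09-07 is a Tuesday and not a holiday, the date is unchanged.
Add 1 month to 2032-09-07: 2032-10-07.
Since 2032-10-07 is a Thursday and not a holiday, the date is unchanged.
Deadline: 2032-10-07.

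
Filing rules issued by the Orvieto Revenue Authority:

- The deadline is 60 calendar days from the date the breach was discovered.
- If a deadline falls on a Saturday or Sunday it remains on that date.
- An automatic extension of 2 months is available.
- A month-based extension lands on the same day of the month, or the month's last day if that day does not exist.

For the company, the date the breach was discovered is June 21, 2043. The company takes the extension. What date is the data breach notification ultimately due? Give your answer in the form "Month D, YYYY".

October 20, 2043

60 calendar days after June 21, 2043 is August 20, 2043.
August 20, 2043 falls on a Thursday. The rules make no weekend/holiday allowance, so it remains August 20, 2043.
Add 2 months to August 20, 2043: October 20, 2043.
No adjustment is made for weekends or holidays, so October 20, 2043 stands.
Final deadline: October 20, 2043.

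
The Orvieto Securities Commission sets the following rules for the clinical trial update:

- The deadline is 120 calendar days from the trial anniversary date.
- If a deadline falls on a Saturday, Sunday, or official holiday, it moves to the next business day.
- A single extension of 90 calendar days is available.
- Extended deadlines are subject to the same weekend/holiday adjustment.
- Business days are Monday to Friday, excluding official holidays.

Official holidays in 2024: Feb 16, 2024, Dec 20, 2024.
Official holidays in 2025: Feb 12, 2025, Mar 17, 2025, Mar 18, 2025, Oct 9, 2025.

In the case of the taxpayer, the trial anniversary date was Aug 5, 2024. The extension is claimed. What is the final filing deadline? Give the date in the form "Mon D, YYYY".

Adding 120 calendar days to Aug 5, 2024 gives Dec 3, 2024.
Dec 3, 2024 is a Tuesday and not a listed holiday, so it stands.
The 90-calendar-day extension moves the deadline from Dec 3, 2024 to Mar 3, 2025.
Mar 3, 2025 is a Monday and not a listed holiday, so it stands.
Final deadline: Mar 3, 2025.

Mar 3, 2025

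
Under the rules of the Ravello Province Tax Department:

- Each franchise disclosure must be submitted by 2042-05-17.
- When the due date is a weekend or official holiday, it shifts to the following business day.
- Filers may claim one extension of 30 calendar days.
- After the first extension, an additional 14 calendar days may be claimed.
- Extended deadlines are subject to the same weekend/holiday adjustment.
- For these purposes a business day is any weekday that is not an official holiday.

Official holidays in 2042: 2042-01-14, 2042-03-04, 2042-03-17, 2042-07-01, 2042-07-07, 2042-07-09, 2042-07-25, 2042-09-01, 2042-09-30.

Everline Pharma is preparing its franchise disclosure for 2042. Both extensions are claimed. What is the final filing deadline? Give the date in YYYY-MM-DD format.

Start from the fixed due date, 2042-05-17.
2042-05-17 is a Saturday, so it moves to the next business day, 2042-05-19 (Monday).
With the 30-day extension, 2042-05-19 becomes 2042-06-18.
2042-06-18 falls on a Wednesday, which is a business day, so no adjustment is needed.
Add the 14 calendar-day extension to 2042-06-18: 2042-07-02.
2042-07-02 is a Wednesday and not a listed holiday, so it stands.
So the filing is due 2042-07-02.

2042-07-02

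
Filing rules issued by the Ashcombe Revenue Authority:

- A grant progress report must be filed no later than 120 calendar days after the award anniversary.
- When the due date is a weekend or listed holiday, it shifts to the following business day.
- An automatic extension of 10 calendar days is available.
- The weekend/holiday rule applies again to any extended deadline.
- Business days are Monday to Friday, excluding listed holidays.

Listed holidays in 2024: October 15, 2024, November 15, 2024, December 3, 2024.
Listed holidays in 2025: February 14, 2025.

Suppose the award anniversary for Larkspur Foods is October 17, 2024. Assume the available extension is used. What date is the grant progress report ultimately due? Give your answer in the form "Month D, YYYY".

February 27, 2025

Adding 120 calendar days to October 17, 2024 gives February 14, 2025.
Because February 14, 2025 is a listed holiday, the deadline becomes February 17, 2025 (Monday).
With the 10-day extension, February 17, 2025 becomes February 27, 2025.
February 27, 2025 (Thursday) is already a business day.
So the filing is due February 27, 2025.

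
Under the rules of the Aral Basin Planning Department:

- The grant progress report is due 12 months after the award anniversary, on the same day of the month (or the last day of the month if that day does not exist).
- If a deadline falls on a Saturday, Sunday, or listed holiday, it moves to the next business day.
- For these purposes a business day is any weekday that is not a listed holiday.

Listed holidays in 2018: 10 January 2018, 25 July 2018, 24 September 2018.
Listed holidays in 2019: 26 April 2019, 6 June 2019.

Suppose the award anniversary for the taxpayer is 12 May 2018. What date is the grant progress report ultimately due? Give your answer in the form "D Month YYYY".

Moving 12 months forward from 12 May 2018 on the corresponding day gives 12 May 2019.
Because 12 May 2019 is a Sunday, the deadline becomes 13 May 2019 (Monday).
So the filing is due 13 May 2019.

13 May 2019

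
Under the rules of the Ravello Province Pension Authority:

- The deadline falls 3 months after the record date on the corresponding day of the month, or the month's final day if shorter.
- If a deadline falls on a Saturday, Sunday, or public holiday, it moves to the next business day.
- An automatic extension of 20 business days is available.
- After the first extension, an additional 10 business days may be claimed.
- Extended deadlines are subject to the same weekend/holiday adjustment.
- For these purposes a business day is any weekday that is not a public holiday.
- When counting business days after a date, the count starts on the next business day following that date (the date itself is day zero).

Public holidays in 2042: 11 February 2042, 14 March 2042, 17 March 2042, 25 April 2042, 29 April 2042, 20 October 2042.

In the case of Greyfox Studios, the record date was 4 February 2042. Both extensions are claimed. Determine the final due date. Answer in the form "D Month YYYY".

16 June 2042

Moving 3 months forward from 4 February 2042 on the corresponding day gives 4 May 2042.
Because 4 May 2042 is a Sunday, the deadline becomes 5 May 2042 (Monday).
Applying the 20-business-day extension: 20 business days after 5 May 2042 is 2 June 2042.
2 June 2042 falls on a Monday, which is a business day, so no adjustment is needed.
Applying the 10-business-day extension: 10 business days after 2 June 2042 is 16 June 2042.
16 June 2042 (Monday) is already a business day.
The final due date is 16 June 2042.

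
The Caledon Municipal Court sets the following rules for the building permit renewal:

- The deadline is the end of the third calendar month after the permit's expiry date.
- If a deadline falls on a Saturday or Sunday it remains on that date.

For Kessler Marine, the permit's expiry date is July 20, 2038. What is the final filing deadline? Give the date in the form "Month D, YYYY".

October 31, 2038

3 months after July 20, 2038 is October 2038; that month ends on October 31, 2038.
October 31, 2038 falls on a Sunday. The rules make no weekend/holiday allowance, so it remains October 31, 2038.
The final due date is October 31, 2038.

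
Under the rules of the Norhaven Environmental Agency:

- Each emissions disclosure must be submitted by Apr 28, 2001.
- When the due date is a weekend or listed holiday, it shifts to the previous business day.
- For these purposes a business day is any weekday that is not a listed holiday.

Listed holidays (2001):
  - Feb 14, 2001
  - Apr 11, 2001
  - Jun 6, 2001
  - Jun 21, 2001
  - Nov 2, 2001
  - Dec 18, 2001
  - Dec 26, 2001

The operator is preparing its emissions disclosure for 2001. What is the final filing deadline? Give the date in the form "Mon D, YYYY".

The statutory due date is Apr 28, 2001.
Apr 28, 2001 is a Saturday, so it moves to the preceding business day, Apr 27, 2001 (Friday).
Deadline: Apr 27, 2001.

Apr 27, 2001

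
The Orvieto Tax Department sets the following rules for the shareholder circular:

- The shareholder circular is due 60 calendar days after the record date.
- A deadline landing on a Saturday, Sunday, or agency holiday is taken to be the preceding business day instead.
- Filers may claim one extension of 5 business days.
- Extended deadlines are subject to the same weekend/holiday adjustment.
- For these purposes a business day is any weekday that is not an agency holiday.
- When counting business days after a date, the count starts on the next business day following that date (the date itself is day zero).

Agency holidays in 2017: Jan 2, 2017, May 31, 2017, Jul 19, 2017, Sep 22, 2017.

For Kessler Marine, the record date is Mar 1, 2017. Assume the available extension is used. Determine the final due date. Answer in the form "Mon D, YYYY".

60 calendar days after Mar 1, 2017 is Apr 30, 2017.
Apr 30, 2017 falls on a Sunday. Rolling to the preceding business day gives Apr 28, 2017, a Friday.
Counting 5 further business days from Apr 28, 2017 reaches May 5, 2017.
May 5, 2017 is a Friday and not a listed holiday, so it stands.
So the filing is due May 5, 2017.

May 5, 2017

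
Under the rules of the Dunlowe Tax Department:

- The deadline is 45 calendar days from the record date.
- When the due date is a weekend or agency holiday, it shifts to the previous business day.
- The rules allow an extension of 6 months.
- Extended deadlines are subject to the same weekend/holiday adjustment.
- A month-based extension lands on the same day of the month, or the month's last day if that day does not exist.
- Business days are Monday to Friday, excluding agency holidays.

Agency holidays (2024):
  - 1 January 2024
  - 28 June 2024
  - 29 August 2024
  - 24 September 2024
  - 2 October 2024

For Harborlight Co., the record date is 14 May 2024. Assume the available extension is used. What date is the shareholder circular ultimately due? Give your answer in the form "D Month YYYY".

Adding 45 calendar days to 14 May 2024 gives 28 June 2024.
28 June 2024 is a listed holiday; the preceding business day is 27 June 2024 (Thursday).
Applying the 6 months extension: 6 months after 27 June 2024 is 27 December 2024.
27 December 2024 falls on a Friday, which is a business day, so no adjustment is needed.
So the filing is due 27 December 2024.

27 December 2024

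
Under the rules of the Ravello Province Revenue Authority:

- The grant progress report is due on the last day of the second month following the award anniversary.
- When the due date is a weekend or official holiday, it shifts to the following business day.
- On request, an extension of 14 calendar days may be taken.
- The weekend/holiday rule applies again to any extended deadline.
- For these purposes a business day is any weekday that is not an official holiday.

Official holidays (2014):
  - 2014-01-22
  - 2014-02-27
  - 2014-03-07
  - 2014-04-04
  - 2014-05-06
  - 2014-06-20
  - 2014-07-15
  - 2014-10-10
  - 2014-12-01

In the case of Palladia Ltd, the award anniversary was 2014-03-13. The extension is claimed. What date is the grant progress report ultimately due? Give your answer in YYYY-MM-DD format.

2 months after 2014-03-13 is May 2014; that month ends on 2014-05-31.
2014-05-31 is a Saturday; the next business day is 2014-06-02 (Monday).
The 14-calendar-day extension moves the deadline from 2014-06-02 to 2014-06-16.
Since 2014-06-16 is a Monday and not a holiday, the date is unchanged.
So the filing is due 2014-06-16.

2014-06-16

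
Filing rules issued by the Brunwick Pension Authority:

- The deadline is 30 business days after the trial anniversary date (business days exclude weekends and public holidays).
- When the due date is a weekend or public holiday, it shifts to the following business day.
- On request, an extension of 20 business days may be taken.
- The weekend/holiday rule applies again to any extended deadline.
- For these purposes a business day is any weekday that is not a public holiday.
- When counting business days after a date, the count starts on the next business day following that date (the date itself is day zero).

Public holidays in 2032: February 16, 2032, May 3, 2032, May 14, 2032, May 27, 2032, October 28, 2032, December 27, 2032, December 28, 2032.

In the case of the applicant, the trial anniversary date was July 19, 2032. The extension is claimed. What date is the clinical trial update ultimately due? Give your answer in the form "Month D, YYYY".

September 27, 2032

Counting 30 business days after July 19, 2032 (skipping weekends and listed holidays) reaches August 30, 2032.
Since August 30, 2032 is a Monday and not a holiday, the date is unchanged.
Counting 20 further business days from August 30, 2032 reaches September 27, 2032.
September 27, 2032 (Monday) is already a business day.
Final deadline: September 27, 2032.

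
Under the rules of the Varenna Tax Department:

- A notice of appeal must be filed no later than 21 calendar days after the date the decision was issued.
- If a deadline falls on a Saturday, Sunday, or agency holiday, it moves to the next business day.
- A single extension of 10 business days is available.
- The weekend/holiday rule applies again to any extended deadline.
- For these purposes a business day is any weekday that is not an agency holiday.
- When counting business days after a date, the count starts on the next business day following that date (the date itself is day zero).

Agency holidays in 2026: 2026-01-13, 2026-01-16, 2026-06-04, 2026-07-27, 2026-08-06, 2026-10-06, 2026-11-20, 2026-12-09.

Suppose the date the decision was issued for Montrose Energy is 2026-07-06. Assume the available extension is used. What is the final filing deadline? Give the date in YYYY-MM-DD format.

Trigger date 2026-07-06 + 21 calendar days = 2026-07-27.
2026-07-27 falls on a listed holiday. Rolling to the next business day gives 2026-07-28, a Tuesday.
Counting 10 further business days from 2026-07-28 reaches 2026-08-12.
2026-08-12 is a Wednesday and not a listed holiday, so it stands.
Deadline: 2026-08-12.

2026-08-12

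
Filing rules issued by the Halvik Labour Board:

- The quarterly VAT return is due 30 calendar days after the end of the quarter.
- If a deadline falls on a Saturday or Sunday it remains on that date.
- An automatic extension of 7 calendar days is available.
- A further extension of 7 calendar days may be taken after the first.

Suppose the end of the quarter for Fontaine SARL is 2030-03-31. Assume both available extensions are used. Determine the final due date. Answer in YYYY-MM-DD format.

2030-05-14

30 calendar days after 2030-03-31 is 2030-04-30.
2030-04-30 falls on a Tuesday. The rules make no weekend/holiday allowance, so it remains 2030-04-30.
Applying the 7-calendar-day extension: 2030-04-30 + 7 days = 2030-05-07.
2030-05-07 is a Tuesday; no weekend or holiday adjustment applies.
With the 7-day extension, 2030-05-07 becomes 2030-05-14.
2030-05-14 is a Tuesday; no weekend or holiday adjustment applies.
The final due date is 2030-05-14.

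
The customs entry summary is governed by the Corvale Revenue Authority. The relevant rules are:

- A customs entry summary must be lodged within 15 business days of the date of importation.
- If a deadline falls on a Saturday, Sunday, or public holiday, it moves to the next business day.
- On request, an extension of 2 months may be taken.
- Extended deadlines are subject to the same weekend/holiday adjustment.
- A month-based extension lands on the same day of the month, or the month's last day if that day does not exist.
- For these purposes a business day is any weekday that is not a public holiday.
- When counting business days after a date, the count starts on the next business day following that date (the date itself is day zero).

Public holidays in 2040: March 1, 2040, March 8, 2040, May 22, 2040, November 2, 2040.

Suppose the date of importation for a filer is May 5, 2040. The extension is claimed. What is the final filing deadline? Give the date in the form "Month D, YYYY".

July 30, 2040

Starting the day after May 5, 2040 and counting 15 business days lands on May 28, 2040.
May 28, 2040 (Monday) is already a business day.
The 2 months extension carries May 28, 2040 to July 28, 2040.
July 28, 2040 is a Saturday; the next business day is July 30, 2040 (Monday).
Final deadline: July 30, 2040.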